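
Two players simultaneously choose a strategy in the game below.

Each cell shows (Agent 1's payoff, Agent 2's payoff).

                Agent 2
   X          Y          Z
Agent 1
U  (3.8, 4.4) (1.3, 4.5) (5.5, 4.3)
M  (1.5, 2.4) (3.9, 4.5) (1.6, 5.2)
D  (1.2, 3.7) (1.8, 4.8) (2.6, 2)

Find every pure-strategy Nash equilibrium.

There is no pure-strategy Nash equilibrium.

(U, X): Agent 2 can switch to Y (4.4 → 4.5). Not NE.
(U, Y): Agent 1 can switch to M (1.3 → 3.9). Not NE.
(U, Z): Agent 2 can switch to X (4.3 → 4.4). Not NE.
(M, X): Agent 1 can switch to U (1.5 → 3.8). Not NE.
(M, Y): Agent 2 can switch to Z (4.5 → 5.2). Not NE.
(M, Z): Agent 1 can switch to U (1.6 → 5.5). Not NE.
(D, X): Agent 1 can switch to U (1.2 → 3.8). Not NE.
(D, Y): Agent 1 can switch to M (1.8 → 3.9). Not NE.
(The remaining 1 profile has a profitable deviation by the same check.)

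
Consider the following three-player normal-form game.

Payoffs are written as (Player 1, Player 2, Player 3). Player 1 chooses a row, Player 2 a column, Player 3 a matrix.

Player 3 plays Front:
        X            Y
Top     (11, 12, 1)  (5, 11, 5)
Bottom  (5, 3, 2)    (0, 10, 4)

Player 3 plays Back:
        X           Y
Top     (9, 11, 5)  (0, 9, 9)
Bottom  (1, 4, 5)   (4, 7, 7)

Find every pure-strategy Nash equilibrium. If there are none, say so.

(Top, X, Front): Player 3 can switch to Back (1 → 5). Not NE.
(Top, X, Back): Player 1 gets 9, best alternative 1; Player 2 gets 11, best alternative 9; Player 3 gets 5, best alternative 1. No profitable deviation — NE.
(Top, Y, Front): Player 2 can switch to X (11 → 12). Not NE.
(Top, Y, Back): Player 1 can switch to Bottom (0 → 4). Not NE.
(Bottom, X, Front): Player 1 can switch to Top (5 → 11). Not NE.
(Bottom, X, Back): Player 1 can switch to Top (1 → 9). Not NE.
(Bottom, Y, Front): Player 1 can switch to Top (0 → 5). Not NE.
(Bottom, Y, Back): Player 1 gets 4, best alternative 0; Player 2 gets 7, best alternative 4; Player 3 gets 7, best alternative 4. No profitable deviation — NE.

(Top, X, Back) and (Bottom, Y, Back)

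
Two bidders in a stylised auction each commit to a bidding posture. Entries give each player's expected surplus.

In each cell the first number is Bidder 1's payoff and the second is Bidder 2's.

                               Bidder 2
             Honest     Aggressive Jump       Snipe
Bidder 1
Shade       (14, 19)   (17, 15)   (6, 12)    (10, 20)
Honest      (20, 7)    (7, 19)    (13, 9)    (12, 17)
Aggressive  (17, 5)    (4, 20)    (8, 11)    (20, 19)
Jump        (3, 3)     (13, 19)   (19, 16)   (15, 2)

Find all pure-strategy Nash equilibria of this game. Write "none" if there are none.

No pure-strategy Nash equilibrium.

Bidder 1 against Honest: payoffs 14, 20, 17, 3 → best response Honest.
Bidder 1 against Aggressive: payoffs 17, 7, 4, 13 → best response Shade.
Bidder 1 against Jump: payoffs 6, 13, 8, 19 → best response Jump.
Bidder 1 against Snipe: payoffs 10, 12, 20, 15 → best response Aggressive.
Bidder 2 against Shade: payoffs 19, 15, 12, 20 → best response Snipe.
Bidder 2 against Honest: payoffs 7, 19, 9, 17 → best response Aggressive.
Bidder 2 against Aggressive: payoffs 5, 20, 11, 19 → best response Aggressive.
Bidder 2 against Jump: payoffs 3, 19, 16, 2 → best response Aggressive.
No profile is a mutual best response for all players.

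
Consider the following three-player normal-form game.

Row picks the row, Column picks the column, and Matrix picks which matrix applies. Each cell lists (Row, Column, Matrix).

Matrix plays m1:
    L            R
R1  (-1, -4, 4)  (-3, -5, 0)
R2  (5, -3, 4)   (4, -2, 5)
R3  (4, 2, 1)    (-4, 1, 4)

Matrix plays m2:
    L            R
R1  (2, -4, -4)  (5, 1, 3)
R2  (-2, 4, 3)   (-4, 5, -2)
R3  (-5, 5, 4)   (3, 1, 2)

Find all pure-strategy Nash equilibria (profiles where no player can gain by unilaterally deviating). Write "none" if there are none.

(R1, L, m1): Row can switch to R2 (-1 → 5). Not NE.
(R1, L, m2): Column can switch to R (-4 → 1). Not NE.
(R1, R, m1): Row can switch to R2 (-3 → 4). Not NE.
(R1, R, m2): Row gets 5, best alternative 3; Column gets 1, best alternative -4; Matrix gets 3, best alternative 0. No profitable deviation — NE.
(R2, L, m1): Column can switch to R (-3 → -2). Not NE.
(R2, L, m2): Row can switch to R1 (-2 → 2). Not NE.
(R2, R, m1): Row gets 4, best alternative -3; Column gets -2, best alternative -3; Matrix gets 5, best alternative -2. No profitable deviation — NE.
(R2, R, m2): Row can switch to R1 (-4 → 5). Not NE.
(The remaining 4 profiles each have a profitable deviation by the same check.)

Pure-strategy Nash equilibria: (R1, R, m2); (R2, R, m1)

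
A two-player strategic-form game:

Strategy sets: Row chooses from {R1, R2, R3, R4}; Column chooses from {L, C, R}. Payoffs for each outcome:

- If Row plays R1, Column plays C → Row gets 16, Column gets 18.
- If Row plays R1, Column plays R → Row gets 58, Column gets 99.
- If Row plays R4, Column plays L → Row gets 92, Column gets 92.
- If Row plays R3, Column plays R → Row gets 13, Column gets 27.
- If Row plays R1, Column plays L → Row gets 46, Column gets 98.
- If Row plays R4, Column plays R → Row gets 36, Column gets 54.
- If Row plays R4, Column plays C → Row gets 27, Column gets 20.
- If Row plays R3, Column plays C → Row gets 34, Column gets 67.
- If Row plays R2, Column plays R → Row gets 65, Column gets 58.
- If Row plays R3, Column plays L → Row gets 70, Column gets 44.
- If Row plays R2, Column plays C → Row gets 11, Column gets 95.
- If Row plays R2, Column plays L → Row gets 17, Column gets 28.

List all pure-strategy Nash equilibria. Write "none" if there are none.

Pure-strategy Nash equilibria: (R3, C) and (R4, L)

Mark each player's best response to every combination of opponents' strategies; a profile where every player is best-responding is a pure Nash equilibrium.
Row against L: payoffs 46, 17, 70, 92 → best response R4.
Row against C: payoffs 16, 11, 34, 27 → best response R3.
Row against R: payoffs 58, 65, 13, 36 → best response R2.
Column against R1: payoffs 98, 18, 99 → best response R.
Column against R2: payoffs 28, 95, 58 → best response C.
Column against R3: payoffs 44, 67, 27 → best response C.
Column against R4: payoffs 92, 20, 54 → best response L.
Mutual best responses: (R3, C); (R4, L).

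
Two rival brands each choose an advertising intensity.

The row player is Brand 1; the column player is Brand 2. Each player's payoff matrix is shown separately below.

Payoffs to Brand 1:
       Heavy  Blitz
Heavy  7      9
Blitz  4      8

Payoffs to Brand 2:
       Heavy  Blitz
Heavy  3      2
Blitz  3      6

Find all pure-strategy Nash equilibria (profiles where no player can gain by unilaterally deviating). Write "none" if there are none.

The unique pure-strategy Nash equilibrium is (Heavy, Heavy).

(Heavy, Heavy): Brand 1 gets 7, best alternative 4; Brand 2 gets 3, best alternative 2. No profitable deviation — NE.
(Heavy, Blitz): Brand 2 can switch to Heavy (2 → 3). Not NE.
(Blitz, Heavy): Brand 1 can switch to Heavy (4 → 7). Not NE.
(Blitz, Blitz): Brand 1 can switch to Heavy (8 → 9). Not NE.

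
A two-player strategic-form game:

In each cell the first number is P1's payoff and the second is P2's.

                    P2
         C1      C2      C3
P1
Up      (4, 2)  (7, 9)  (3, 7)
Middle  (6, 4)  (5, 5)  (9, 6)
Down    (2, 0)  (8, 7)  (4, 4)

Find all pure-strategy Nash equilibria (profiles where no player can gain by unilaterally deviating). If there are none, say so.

(Up, C1): P1 can switch to Middle (4 → 6). Not NE.
(Up, C2): P1 can switch to Down (7 → 8). Not NE.
(Up, C3): P1 can switch to Middle (3 → 9). Not NE.
(Middle, C1): P2 can switch to C2 (4 → 5). Not NE.
(Middle, C2): P1 can switch to Up (5 → 7). Not NE.
(Middle, C3): P1 gets 9, best alternative 4; P2 gets 6, best alternative 5. No profitable deviation — NE.
(Down, C1): P1 can switch to Up (2 → 4). Not NE.
(Down, C2): P1 gets 8, best alternative 7; P2 gets 7, best alternative 4. No profitable deviation — NE.
(Down, C3): P1 can switch to Middle (4 → 9). Not NE.

The pure Nash equilibria are (Middle, C3); (Down, C2).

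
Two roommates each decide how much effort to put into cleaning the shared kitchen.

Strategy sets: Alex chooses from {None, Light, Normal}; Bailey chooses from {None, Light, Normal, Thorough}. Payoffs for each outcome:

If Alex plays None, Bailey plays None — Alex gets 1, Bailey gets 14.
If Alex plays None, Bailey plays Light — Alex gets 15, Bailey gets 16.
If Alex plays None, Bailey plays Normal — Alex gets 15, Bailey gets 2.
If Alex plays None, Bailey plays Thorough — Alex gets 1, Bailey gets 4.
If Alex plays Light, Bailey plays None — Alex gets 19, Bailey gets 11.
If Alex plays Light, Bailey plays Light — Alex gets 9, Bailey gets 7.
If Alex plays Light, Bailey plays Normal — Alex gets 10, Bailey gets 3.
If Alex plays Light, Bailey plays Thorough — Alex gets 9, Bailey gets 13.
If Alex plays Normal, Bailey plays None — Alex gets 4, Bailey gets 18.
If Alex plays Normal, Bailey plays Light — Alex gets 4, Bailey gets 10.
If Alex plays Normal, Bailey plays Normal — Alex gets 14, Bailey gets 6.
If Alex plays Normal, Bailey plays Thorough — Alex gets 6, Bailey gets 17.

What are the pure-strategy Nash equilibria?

The pure Nash equilibria are (None, Light); (Light, Thorough).

(None, None): Alex can switch to Light (1 → 19). Not NE.
(None, Light): Alex gets 15, best alternative 9; Bailey gets 16, best alternative 14. No profitable deviation — NE.
(None, Normal): Bailey can switch to None (2 → 14). Not NE.
(None, Thorough): Alex can switch to Light (1 → 9). Not NE.
(Light, None): Bailey can switch to Thorough (11 → 13). Not NE.
(Light, Light): Alex can switch to None (9 → 15). Not NE.
(Light, Normal): Alex can switch to None (10 → 15). Not NE.
(Light, Thorough): Alex gets 9, best alternative 6; Bailey gets 13, best alternative 11. No profitable deviation — NE.
(Normal, None): Alex can switch to Light (4 → 19). Not NE.
(Normal, Light): Alex can switch to None (4 → 15). Not NE.
(Normal, Normal): Alex can switch to None (14 → 15). Not NE.
(Normal, Thorough): Alex can switch to Light (6 → 9). Not NE.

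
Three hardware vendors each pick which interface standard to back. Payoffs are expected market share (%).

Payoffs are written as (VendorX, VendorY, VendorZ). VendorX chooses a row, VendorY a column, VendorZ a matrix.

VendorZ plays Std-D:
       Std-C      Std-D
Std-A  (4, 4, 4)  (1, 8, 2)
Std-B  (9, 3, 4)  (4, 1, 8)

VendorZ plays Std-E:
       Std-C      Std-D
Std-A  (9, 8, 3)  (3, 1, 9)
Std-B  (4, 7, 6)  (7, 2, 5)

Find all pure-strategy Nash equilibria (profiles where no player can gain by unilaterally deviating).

This game has no pure Nash equilibrium.

VendorX against (Std-C, Std-D): payoffs 4, 9 → best response Std-B.
VendorX against (Std-C, Std-E): payoffs 9, 4 → best response Std-A.
VendorX against (Std-D, Std-D): payoffs 1, 4 → best response Std-B.
VendorX against (Std-D, Std-E): payoffs 3, 7 → best response Std-B.
VendorY against (Std-A, Std-D): payoffs 4, 8 → best response Std-D.
VendorY against (Std-A, Std-E): payoffs 8, 1 → best response Std-C.
VendorY against (Std-B, Std-D): payoffs 3, 1 → best response Std-C.
VendorY against (Std-B, Std-E): payoffs 7, 2 → best response Std-C.
VendorZ against (Std-A, Std-C): payoffs 4, 3 → best response Std-D.
VendorZ against (Std-A, Std-D): payoffs 2, 9 → best response Std-E.
VendorZ against (Std-B, Std-C): payoffs 4, 6 → best response Std-E.
VendorZ against (Std-B, Std-D): payoffs 8, 5 → best response Std-D.
No profile is a mutual best response for all players.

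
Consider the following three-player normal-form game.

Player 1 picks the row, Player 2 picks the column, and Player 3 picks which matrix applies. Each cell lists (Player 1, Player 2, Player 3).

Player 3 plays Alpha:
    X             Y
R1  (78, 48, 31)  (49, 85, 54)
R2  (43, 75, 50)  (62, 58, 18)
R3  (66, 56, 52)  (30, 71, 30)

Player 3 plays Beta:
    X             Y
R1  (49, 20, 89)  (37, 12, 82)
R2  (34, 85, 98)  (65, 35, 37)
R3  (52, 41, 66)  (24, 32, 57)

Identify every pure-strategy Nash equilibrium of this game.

(R3, X, Beta)

Check each profile: it is a Nash equilibrium iff no player can strictly gain by switching unilaterally.
(R1, X, Alpha): Player 2 can switch to Y (48 → 85). Not NE.
(R1, X, Beta): Player 1 can switch to R3 (49 → 52). Not NE.
(R1, Y, Alpha): Player 1 can switch to R2 (49 → 62). Not NE.
(R1, Y, Beta): Player 1 can switch to R2 (37 → 65). Not NE.
(R2, X, Alpha): Player 1 can switch to R1 (43 → 78). Not NE.
(R2, X, Beta): Player 1 can switch to R1 (34 → 49). Not NE.
(R3, X, Beta): Player 1 gets 52, best alternative 49; Player 2 gets 41, best alternative 32; Player 3 gets 66, best alternative 52. No profitable deviation — NE.
(The remaining 5 profiles each have a profitable deviation by the same check.)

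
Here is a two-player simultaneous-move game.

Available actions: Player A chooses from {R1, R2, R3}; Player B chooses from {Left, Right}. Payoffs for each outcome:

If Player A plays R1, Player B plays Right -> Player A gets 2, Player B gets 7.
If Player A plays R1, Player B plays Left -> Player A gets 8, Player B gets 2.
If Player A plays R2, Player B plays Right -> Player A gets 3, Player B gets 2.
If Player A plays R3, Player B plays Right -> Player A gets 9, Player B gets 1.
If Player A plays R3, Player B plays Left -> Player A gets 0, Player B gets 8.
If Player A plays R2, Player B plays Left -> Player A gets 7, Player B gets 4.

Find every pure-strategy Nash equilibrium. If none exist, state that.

No pure-strategy Nash equilibrium.

For each player, find the best response to each opponent profile; mutual best responses are the pure NE.
Player A against Left: payoffs 8, 7, 0 → best response R1.
Player A against Right: payoffs 2, 3, 9 → best response R3.
Player B against R1: payoffs 2, 7 → best response Right.
Player B against R2: payoffs 4, 2 → best response Left.
Player B against R3: payoffs 8, 1 → best response Left.
No profile is a mutual best response for all players.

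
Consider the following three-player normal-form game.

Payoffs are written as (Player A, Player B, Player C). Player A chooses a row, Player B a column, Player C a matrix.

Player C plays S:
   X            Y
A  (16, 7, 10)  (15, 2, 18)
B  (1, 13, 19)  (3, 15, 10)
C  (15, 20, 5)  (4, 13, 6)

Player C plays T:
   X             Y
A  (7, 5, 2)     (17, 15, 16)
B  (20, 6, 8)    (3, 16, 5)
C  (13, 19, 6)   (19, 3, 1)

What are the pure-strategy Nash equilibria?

(A, X, S)

Player A against (X, S): payoffs 16, 1, 15 → best response A.
Player A against (X, T): payoffs 7, 20, 13 → best response B.
Player A against (Y, S): payoffs 15, 3, 4 → best response A.
Player A against (Y, T): payoffs 17, 3, 19 → best response C.
Player B against (A, S): payoffs 7, 2 → best response X.
Player B against (A, T): payoffs 5, 15 → best response Y.
Player B against (B, S): payoffs 13, 15 → best response Y.
Player B against (B, T): payoffs 6, 16 → best response Y.
Player B against (C, S): payoffs 20, 13 → best response X.
Player B against (C, T): payoffs 19, 3 → best response X.
Player C against (A, X): payoffs 10, 2 → best response S.
Player C against (A, Y): payoffs 18, 16 → best response S.
Player C against (B, X): payoffs 19, 8 → best response S.
Player C against (B, Y): payoffs 10, 5 → best response S.
Player C against (C, X): payoffs 5, 6 → best response T.
Player C against (C, Y): payoffs 6, 1 → best response S.
Mutual best responses: (A, X, S).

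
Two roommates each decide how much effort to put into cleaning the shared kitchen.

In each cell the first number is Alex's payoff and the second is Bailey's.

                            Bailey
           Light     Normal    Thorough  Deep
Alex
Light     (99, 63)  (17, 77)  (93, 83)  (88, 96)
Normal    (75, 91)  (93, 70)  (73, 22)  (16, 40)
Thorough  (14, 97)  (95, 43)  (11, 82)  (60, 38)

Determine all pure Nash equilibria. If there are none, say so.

The unique pure-strategy Nash equilibrium is (Light, Deep).

For each strategy profile, look for a profitable unilateral deviation.
(Light, Light): Bailey can switch to Normal (63 → 77). Not NE.
(Light, Normal): Alex can switch to Normal (17 → 93). Not NE.
(Light, Thorough): Bailey can switch to Deep (83 → 96). Not NE.
(Light, Deep): Alex gets 88, best alternative 60; Bailey gets 96, best alternative 83. No profitable deviation — NE.
(Normal, Light): Alex can switch to Light (75 → 99). Not NE.
(Normal, Normal): Alex can switch to Thorough (93 → 95). Not NE.
(Normal, Thorough): Alex can switch to Light (73 → 93). Not NE.
(Normal, Deep): Alex can switch to Light (16 → 88). Not NE.
(Thorough, Light): Alex can switch to Light (14 → 99). Not NE.
(The remaining 3 profiles each have a profitable deviation by the same check.)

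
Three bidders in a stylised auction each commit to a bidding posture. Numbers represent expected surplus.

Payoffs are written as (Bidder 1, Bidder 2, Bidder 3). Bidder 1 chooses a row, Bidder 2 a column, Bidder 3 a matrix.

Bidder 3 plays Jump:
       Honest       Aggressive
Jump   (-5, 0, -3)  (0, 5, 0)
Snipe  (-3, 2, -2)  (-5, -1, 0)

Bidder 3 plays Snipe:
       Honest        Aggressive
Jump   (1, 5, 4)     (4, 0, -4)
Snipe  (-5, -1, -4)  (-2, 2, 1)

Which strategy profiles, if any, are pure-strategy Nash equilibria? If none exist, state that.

(Jump, Honest, Snipe); (Jump, Aggressive, Jump); (Snipe, Honest, Jump)

Bidder 1 against (Honest, Jump): payoffs -5, -3 → best response Snipe.
Bidder 1 against (Honest, Snipe): payoffs 1, -5 → best response Jump.
Bidder 1 against (Aggressive, Jump): payoffs 0, -5 → best response Jump.
Bidder 1 against (Aggressive, Snipe): payoffs 4, -2 → best response Jump.
Bidder 2 against (Jump, Jump): payoffs 0, 5 → best response Aggressive.
Bidder 2 against (Jump, Snipe): payoffs 5, 0 → best response Honest.
Bidder 2 against (Snipe, Jump): payoffs 2, -1 → best response Honest.
Bidder 2 against (Snipe, Snipe): payoffs -1, 2 → best response Aggressive.
Bidder 3 against (Jump, Honest): payoffs -3, 4 → best response Snipe.
Bidder 3 against (Jump, Aggressive): payoffs 0, -4 → best response Jump.
Bidder 3 against (Snipe, Honest): payoffs -2, -4 → best response Jump.
Bidder 3 against (Snipe, Aggressive): payoffs 0, 1 → best response Snipe.
Mutual best responses: (Jump, Honest, Snipe); (Jump, Aggressive, Jump); (Snipe, Honest, Jump).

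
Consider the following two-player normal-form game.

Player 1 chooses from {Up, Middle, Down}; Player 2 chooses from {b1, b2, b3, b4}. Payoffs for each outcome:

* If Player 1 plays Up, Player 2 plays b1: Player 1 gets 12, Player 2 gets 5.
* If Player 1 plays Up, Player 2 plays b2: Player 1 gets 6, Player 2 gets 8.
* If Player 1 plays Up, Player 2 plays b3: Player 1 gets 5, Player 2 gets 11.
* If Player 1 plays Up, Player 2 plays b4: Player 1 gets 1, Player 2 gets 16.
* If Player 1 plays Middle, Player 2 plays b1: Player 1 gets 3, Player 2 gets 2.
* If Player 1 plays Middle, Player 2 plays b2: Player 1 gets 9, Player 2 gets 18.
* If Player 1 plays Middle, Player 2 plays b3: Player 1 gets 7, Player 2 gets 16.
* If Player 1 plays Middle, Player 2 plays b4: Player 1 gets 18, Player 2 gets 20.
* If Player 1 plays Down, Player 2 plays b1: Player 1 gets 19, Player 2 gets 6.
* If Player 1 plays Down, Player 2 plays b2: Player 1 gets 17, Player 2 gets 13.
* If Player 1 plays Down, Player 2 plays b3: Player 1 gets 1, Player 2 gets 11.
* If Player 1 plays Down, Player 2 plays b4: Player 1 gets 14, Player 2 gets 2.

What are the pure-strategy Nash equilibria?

Player 1 against b1: payoffs 12, 3, 19 → best response Down.
Player 1 against b2: payoffs 6, 9, 17 → best response Down.
Player 1 against b3: payoffs 5, 7, 1 → best response Middle.
Player 1 against b4: payoffs 1, 18, 14 → best response Middle.
Player 2 against Up: payoffs 5, 8, 11, 16 → best response b4.
Player 2 against Middle: payoffs 2, 18, 16, 20 → best response b4.
Player 2 against Down: payoffs 6, 13, 11, 2 → best response b2.
Mutual best responses: (Middle, b4); (Down, b2).

Pure-strategy Nash equilibria: (Middle, b4) and (Down, b2)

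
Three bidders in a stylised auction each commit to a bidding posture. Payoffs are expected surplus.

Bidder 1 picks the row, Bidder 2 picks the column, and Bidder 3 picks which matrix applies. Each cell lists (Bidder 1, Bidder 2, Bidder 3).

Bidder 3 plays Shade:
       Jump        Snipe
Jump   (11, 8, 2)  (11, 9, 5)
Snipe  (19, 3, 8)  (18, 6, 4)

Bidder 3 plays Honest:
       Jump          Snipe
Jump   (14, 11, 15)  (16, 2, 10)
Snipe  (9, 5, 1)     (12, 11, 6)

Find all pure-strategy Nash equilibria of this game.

(Jump, Jump, Shade): Bidder 1 can switch to Snipe (11 → 19). Not NE.
(Jump, Jump, Honest): Bidder 1 gets 14, best alternative 9; Bidder 2 gets 11, best alternative 2; Bidder 3 gets 15, best alternative 2. No profitable deviation — NE.
(Jump, Snipe, Shade): Bidder 1 can switch to Snipe (11 → 18). Not NE.
(Jump, Snipe, Honest): Bidder 2 can switch to Jump (2 → 11). Not NE.
(Snipe, Jump, Shade): Bidder 2 can switch to Snipe (3 → 6). Not NE.
(Snipe, Jump, Honest): Bidder 1 can switch to Jump (9 → 14). Not NE.
(Snipe, Snipe, Shade): Bidder 3 can switch to Honest (4 → 6). Not NE.
(The remaining 1 profile has a profitable deviation by the same check.)

(Jump, Jump, Honest)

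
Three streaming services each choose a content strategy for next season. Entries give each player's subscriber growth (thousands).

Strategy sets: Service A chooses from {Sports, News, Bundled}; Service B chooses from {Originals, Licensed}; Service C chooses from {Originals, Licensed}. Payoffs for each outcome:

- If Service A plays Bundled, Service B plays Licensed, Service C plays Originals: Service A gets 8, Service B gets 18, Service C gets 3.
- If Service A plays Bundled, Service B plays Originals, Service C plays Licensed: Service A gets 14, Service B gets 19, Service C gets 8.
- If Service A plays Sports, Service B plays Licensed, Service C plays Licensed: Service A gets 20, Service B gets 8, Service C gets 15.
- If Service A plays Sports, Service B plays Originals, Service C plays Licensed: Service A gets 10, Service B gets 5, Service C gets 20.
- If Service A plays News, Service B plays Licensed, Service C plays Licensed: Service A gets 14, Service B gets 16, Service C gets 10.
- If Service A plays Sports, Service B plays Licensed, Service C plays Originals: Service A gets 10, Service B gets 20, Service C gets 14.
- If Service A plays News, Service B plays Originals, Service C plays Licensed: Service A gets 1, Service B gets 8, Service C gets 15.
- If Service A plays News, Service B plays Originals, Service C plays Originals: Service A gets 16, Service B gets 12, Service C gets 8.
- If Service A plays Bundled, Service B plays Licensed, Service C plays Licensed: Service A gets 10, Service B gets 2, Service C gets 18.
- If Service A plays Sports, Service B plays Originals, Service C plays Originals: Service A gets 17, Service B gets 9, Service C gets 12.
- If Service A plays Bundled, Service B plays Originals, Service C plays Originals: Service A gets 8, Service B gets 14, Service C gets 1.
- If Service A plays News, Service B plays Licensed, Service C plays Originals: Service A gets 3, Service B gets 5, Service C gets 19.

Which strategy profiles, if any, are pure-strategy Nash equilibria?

Mark each player's best response to every combination of opponents' strategies; a profile where every player is best-responding is a pure Nash equilibrium.
Service A against (Originals, Originals): payoffs 17, 16, 8 → best response Sports.
Service A against (Originals, Licensed): payoffs 10, 1, 14 → best response Bundled.
Service A against (Licensed, Originals): payoffs 10, 3, 8 → best response Sports.
Service A against (Licensed, Licensed): payoffs 20, 14, 10 → best response Sports.
Service B against (Sports, Originals): payoffs 9, 20 → best response Licensed.
Service B against (Sports, Licensed): payoffs 5, 8 → best response Licensed.
Service B against (News, Originals): payoffs 12, 5 → best response Originals.
Service B against (News, Licensed): payoffs 8, 16 → best response Licensed.
Service B against (Bundled, Originals): payoffs 14, 18 → best response Licensed.
Service B against (Bundled, Licensed): payoffs 19, 2 → best response Originals.
Service C against (Sports, Originals): payoffs 12, 20 → best response Licensed.
Service C against (Sports, Licensed): payoffs 14, 15 → best response Licensed.
Service C against (News, Originals): payoffs 8, 15 → best response Licensed.
Service C against (News, Licensed): payoffs 19, 10 → best response Originals.
Service C against (Bundled, Originals): payoffs 1, 8 → best response Licensed.
Service C against (Bundled, Licensed): payoffs 3, 18 → best response Licensed.
Mutual best responses: (Sports, Licensed, Licensed); (Bundled, Originals, Licensed).

(Sports, Licensed, Licensed); (Bundled, Originals, Licensed)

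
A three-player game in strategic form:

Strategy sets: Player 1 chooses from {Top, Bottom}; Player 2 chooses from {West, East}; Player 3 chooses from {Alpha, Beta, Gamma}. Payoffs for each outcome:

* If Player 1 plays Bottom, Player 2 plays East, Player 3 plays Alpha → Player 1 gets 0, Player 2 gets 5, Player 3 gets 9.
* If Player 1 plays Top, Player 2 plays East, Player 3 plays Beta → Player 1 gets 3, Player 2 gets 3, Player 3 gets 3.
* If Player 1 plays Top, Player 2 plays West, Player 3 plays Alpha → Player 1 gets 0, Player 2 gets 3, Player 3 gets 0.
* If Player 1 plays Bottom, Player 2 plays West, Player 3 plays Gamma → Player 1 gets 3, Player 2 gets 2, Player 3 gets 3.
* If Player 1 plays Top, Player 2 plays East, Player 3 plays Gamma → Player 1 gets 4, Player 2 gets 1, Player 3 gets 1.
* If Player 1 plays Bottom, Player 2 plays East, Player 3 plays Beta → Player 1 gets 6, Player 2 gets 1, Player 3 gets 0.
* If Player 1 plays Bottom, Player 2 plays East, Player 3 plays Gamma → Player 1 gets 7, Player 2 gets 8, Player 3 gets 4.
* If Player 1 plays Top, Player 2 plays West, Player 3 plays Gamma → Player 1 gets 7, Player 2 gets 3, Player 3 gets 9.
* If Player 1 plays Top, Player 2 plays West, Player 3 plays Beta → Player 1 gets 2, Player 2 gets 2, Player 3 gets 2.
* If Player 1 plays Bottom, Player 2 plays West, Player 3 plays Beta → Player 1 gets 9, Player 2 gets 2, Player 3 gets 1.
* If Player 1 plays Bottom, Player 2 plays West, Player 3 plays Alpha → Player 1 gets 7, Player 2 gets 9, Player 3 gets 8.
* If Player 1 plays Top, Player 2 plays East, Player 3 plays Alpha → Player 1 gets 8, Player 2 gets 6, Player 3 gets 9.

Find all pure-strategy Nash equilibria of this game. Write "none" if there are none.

The pure Nash equilibria are (Top, West, Gamma), (Top, East, Alpha), (Bottom, West, Alpha).

Player 1 against (West, Alpha): payoffs 0, 7 → best response Bottom.
Player 1 against (West, Beta): payoffs 2, 9 → best response Bottom.
Player 1 against (West, Gamma): payoffs 7, 3 → best response Top.
Player 1 against (East, Alpha): payoffs 8, 0 → best response Top.
Player 1 against (East, Beta): payoffs 3, 6 → best response Bottom.
Player 1 against (East, Gamma): payoffs 4, 7 → best response Bottom.
Player 2 against (Top, Alpha): payoffs 3, 6 → best response East.
Player 2 against (Top, Beta): payoffs 2, 3 → best response East.
Player 2 against (Top, Gamma): payoffs 3, 1 → best response West.
Player 2 against (Bottom, Alpha): payoffs 9, 5 → best response West.
Player 2 against (Bottom, Beta): payoffs 2, 1 → best response West.
Player 2 against (Bottom, Gamma): payoffs 2, 8 → best response East.
Player 3 against (Top, West): payoffs 0, 2, 9 → best response Gamma.
Player 3 against (Top, East): payoffs 9, 3, 1 → best response Alpha.
Player 3 against (Bottom, West): payoffs 8, 1, 3 → best response Alpha.
Player 3 against (Bottom, East): payoffs 9, 0, 4 → best response Alpha.
Mutual best responses: (Top, West, Gamma); (Top, East, Alpha); (Bottom, West, Alpha).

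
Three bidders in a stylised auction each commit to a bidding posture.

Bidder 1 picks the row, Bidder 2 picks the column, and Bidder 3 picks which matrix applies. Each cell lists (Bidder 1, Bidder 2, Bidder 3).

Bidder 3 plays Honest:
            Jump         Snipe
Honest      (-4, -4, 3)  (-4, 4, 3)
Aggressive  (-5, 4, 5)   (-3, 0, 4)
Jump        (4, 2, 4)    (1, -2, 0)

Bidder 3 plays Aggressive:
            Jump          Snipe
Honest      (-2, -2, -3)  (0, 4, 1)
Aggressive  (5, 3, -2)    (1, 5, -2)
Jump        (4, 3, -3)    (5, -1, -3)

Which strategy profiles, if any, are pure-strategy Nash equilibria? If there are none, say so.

The unique pure-strategy Nash equilibrium is (Jump, Jump, Honest).

Bidder 1 against (Jump, Honest): payoffs -4, -5, 4 → best response Jump.
Bidder 1 against (Jump, Aggressive): payoffs -2, 5, 4 → best response Aggressive.
Bidder 1 against (Snipe, Honest): payoffs -4, -3, 1 → best response Jump.
Bidder 1 against (Snipe, Aggressive): payoffs 0, 1, 5 → best response Jump.
Bidder 2 against (Honest, Honest): payoffs -4, 4 → best response Snipe.
Bidder 2 against (Honest, Aggressive): payoffs -2, 4 → best response Snipe.
Bidder 2 against (Aggressive, Honest): payoffs 4, 0 → best response Jump.
Bidder 2 against (Aggressive, Aggressive): payoffs 3, 5 → best response Snipe.
Bidder 2 against (Jump, Honest): payoffs 2, -2 → best response Jump.
Bidder 2 against (Jump, Aggressive): payoffs 3, -1 → best response Jump.
Bidder 3 against (Honest, Jump): payoffs 3, -3 → best response Honest.
Bidder 3 against (Honest, Snipe): payoffs 3, 1 → best response Honest.
Bidder 3 against (Aggressive, Jump): payoffs 5, -2 → best response Honest.
Bidder 3 against (Aggressive, Snipe): payoffs 4, -2 → best response Honest.
Bidder 3 against (Jump, Jump): payoffs 4, -3 → best response Honest.
Bidder 3 against (Jump, Snipe): payoffs 0, -3 → best response Honest.
Mutual best responses: (Jump, Jump, Honest).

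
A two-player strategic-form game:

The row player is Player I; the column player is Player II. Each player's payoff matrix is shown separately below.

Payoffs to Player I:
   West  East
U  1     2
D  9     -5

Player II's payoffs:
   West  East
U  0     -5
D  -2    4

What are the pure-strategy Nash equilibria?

No pure-strategy Nash equilibrium.

(U, West): Player I can switch to D (1 → 9). Not NE.
(U, East): Player II can switch to West (-5 → 0). Not NE.
(D, West): Player II can switch to East (-2 → 4). Not NE.
(D, East): Player I can switch to U (-5 → 2). Not NE.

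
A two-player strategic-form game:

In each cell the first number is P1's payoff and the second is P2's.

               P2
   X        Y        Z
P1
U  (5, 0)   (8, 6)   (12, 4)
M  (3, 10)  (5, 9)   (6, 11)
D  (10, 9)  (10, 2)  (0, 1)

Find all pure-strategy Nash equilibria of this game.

Pure NE: (D, X)

(U, X): P1 can switch to D (5 → 10). Not NE.
(U, Y): P1 can switch to D (8 → 10). Not NE.
(U, Z): P2 can switch to Y (4 → 6). Not NE.
(M, X): P1 can switch to U (3 → 5). Not NE.
(M, Y): P1 can switch to U (5 → 8). Not NE.
(M, Z): P1 can switch to U (6 → 12). Not NE.
(D, X): P1 gets 10, best alternative 5; P2 gets 9, best alternative 2. No profitable deviation — NE.
(The remaining 2 profiles each have a profitable deviation by the same check.)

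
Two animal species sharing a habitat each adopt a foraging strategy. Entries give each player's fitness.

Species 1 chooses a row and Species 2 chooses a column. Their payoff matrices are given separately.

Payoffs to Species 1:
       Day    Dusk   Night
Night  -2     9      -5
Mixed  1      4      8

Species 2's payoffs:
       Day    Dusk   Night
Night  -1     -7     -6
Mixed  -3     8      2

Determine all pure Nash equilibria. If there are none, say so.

There is no pure-strategy Nash equilibrium.

Species 1 against Day: payoffs -2, 1 → best response Mixed.
Species 1 against Dusk: payoffs 9, 4 → best response Night.
Species 1 against Night: payoffs -5, 8 → best response Mixed.
Species 2 against Night: payoffs -1, -7, -6 → best response Day.
Species 2 against Mixed: payoffs -3, 8, 2 → best response Dusk.
No profile is a mutual best response for all players.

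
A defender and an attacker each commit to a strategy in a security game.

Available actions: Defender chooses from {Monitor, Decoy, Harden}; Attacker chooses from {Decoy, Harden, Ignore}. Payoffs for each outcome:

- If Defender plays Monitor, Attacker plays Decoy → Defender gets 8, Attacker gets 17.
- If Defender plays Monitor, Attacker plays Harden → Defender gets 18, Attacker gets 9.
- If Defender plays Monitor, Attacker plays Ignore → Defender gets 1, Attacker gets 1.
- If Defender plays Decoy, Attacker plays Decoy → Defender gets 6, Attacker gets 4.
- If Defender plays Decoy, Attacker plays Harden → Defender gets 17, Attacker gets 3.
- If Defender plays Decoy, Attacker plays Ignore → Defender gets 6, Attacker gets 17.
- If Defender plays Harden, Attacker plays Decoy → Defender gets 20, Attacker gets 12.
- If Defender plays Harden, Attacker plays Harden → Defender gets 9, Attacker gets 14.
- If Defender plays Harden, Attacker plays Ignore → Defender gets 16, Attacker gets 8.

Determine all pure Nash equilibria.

Mark each player's best response to every combination of opponents' strategies; a profile where every player is best-responding is a pure Nash equilibrium.
Defender against Decoy: payoffs 8, 6, 20 → best response Harden.
Defender against Harden: payoffs 18, 17, 9 → best response Monitor.
Defender against Ignore: payoffs 1, 6, 16 → best response Harden.
Attacker against Monitor: payoffs 17, 9, 1 → best response Decoy.
Attacker against Decoy: payoffs 4, 3, 17 → best response Ignore.
Attacker against Harden: payoffs 12, 14, 8 → best response Harden.
No profile is a mutual best response for all players.

There is no pure-strategy Nash equilibrium.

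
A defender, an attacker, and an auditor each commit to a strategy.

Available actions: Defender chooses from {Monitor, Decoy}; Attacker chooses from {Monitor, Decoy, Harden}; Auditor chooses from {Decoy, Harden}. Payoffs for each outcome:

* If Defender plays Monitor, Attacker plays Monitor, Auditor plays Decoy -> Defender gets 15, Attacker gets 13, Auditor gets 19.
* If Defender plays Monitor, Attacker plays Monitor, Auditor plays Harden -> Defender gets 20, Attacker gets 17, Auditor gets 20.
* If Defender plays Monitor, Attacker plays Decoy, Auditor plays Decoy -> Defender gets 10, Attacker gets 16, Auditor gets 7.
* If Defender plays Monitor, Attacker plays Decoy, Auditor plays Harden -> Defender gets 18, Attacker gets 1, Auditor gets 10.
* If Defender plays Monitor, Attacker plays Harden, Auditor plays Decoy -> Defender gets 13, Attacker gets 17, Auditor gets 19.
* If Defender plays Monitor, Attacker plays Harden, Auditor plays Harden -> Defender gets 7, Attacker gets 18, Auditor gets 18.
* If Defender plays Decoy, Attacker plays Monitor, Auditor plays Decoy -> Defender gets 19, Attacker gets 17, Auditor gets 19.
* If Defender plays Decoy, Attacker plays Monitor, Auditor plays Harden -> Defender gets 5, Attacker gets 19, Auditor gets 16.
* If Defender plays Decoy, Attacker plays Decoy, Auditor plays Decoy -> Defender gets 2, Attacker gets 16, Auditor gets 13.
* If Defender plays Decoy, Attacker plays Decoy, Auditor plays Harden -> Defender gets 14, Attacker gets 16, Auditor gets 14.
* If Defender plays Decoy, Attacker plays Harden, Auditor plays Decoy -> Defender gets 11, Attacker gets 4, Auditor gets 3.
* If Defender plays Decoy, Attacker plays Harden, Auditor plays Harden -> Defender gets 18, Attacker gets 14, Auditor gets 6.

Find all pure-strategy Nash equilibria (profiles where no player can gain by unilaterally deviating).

The pure Nash equilibria are (Monitor, Harden, Decoy), (Decoy, Monitor, Decoy).

For each player, find the best response to each opponent profile; mutual best responses are the pure NE.
Defender against (Monitor, Decoy): payoffs 15, 19 → best response Decoy.
Defender against (Monitor, Harden): payoffs 20, 5 → best response Monitor.
Defender against (Decoy, Decoy): payoffs 10, 2 → best response Monitor.
Defender against (Decoy, Harden): payoffs 18, 14 → best response Monitor.
Defender against (Harden, Decoy): payoffs 13, 11 → best response Monitor.
Defender against (Harden, Harden): payoffs 7, 18 → best response Decoy.
Attacker against (Monitor, Decoy): payoffs 13, 16, 17 → best response Harden.
Attacker against (Monitor, Harden): payoffs 17, 1, 18 → best response Harden.
Attacker against (Decoy, Decoy): payoffs 17, 16, 4 → best response Monitor.
Attacker against (Decoy, Harden): payoffs 19, 16, 14 → best response Monitor.
Auditor against (Monitor, Monitor): payoffs 19, 20 → best response Harden.
Auditor against (Monitor, Decoy): payoffs 7, 10 → best response Harden.
Auditor against (Monitor, Harden): payoffs 19, 18 → best response Decoy.
Auditor against (Decoy, Monitor): payoffs 19, 16 → best response Decoy.
Auditor against (Decoy, Decoy): payoffs 13, 14 → best response Harden.
Auditor against (Decoy, Harden): payoffs 3, 6 → best response Harden.
Mutual best responses: (Monitor, Harden, Decoy); (Decoy, Monitor, Decoy).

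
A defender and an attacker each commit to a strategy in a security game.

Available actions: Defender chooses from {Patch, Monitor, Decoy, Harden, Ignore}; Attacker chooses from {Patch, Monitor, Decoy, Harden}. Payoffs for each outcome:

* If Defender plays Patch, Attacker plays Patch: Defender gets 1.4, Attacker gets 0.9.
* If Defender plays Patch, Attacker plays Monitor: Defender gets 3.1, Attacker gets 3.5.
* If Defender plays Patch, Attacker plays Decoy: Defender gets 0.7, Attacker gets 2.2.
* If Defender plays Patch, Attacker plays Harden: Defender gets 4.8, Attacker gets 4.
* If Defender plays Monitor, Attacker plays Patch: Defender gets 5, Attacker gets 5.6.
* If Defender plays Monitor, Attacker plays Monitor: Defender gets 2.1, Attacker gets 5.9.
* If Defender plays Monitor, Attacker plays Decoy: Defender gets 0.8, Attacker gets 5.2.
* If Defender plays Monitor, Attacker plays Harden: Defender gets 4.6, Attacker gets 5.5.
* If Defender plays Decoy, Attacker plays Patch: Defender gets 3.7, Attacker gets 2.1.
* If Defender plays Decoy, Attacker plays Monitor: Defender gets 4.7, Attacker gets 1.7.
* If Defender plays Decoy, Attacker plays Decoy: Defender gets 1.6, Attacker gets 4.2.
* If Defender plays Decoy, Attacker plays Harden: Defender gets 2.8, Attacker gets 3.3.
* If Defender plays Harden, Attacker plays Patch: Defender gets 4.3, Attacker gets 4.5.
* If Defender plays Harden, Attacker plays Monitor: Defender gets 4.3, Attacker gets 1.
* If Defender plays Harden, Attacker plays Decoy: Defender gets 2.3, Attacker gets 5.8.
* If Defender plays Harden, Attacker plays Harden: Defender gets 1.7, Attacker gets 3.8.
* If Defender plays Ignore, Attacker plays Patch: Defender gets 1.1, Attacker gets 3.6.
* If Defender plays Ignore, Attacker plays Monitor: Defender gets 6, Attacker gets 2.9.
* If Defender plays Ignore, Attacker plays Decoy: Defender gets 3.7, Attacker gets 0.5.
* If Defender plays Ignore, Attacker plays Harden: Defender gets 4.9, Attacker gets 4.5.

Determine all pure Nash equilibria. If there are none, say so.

(Ignore, Harden)

Defender against Patch: payoffs 1.4, 5, 3.7, 4.3, 1.1 → best response Monitor.
Defender against Monitor: payoffs 3.1, 2.1, 4.7, 4.3, 6 → best response Ignore.
Defender against Decoy: payoffs 0.7, 0.8, 1.6, 2.3, 3.7 → best response Ignore.
Defender against Harden: payoffs 4.8, 4.6, 2.8, 1.7, 4.9 → best response Ignore.
Attacker against Patch: payoffs 0.9, 3.5, 2.2, 4 → best response Harden.
Attacker against Monitor: payoffs 5.6, 5.9, 5.2, 5.5 → best response Monitor.
Attacker against Decoy: payoffs 2.1, 1.7, 4.2, 3.3 → best response Decoy.
Attacker against Harden: payoffs 4.5, 1, 5.8, 3.8 → best response Decoy.
Attacker against Ignore: payoffs 3.6, 2.9, 0.5, 4.5 → best response Harden.
Mutual best responses: (Ignore, Harden).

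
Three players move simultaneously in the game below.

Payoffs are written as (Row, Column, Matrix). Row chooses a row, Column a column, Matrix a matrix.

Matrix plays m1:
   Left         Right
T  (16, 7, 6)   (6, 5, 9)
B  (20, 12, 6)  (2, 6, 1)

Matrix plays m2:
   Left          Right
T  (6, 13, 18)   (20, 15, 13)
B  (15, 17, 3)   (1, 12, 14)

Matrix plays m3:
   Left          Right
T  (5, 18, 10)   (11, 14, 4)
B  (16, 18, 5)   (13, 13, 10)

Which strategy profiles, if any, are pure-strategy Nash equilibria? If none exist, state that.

(T, Left, m1): Row can switch to B (16 → 20). Not NE.
(T, Left, m2): Row can switch to B (6 → 15). Not NE.
(T, Left, m3): Row can switch to B (5 → 16). Not NE.
(T, Right, m1): Column can switch to Left (5 → 7). Not NE.
(T, Right, m2): Row gets 20, best alternative 1; Column gets 15, best alternative 13; Matrix gets 13, best alternative 9. No profitable deviation — NE.
(T, Right, m3): Row can switch to B (11 → 13). Not NE.
(B, Left, m1): Row gets 20, best alternative 16; Column gets 12, best alternative 6; Matrix gets 6, best alternative 5. No profitable deviation — NE.
(B, Left, m2): Matrix can switch to m1 (3 → 6). Not NE.
(The remaining 4 profiles each have a profitable deviation by the same check.)

Pure-strategy Nash equilibria: (T, Right, m2); (B, Left, m1)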